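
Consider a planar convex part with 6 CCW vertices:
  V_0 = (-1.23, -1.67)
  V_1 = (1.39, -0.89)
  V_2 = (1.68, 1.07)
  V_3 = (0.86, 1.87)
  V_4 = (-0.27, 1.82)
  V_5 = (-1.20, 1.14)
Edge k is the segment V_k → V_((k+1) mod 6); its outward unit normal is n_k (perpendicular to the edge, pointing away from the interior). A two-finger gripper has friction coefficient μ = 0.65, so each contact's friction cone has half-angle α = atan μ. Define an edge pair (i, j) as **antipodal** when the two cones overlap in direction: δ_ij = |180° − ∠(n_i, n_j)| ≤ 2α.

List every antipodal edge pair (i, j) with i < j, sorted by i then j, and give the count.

count = 6; pairs: (0,2), (0,3), (0,4), (1,4), (1,5), (2,5)

α = atan 0.65 = 33.02°;  2α = 66.05°
n_0 = (+0.2853, -0.9584)
n_1 = (+0.9892, -0.1464)
n_2 = (+0.6983, +0.7158)
n_3 = (-0.0442, +0.9990)
n_4 = (-0.5902, +0.8072)
n_5 = (-0.9999, +0.0107)
  (0,1): δ = 115.00°  ·
  (0,2): δ = 60.87°  ✓
  (0,3): δ = 14.05°  ✓
  (0,4): δ = 19.59°  ✓
  (0,5): δ = 72.81°  ·
  (1,2): δ = 125.88°  ·
  (1,3): δ = 79.05°  ·
  (1,4): δ = 45.41°  ✓
  (1,5): δ = 7.80°  ✓
  (2,3): δ = 133.17°  ·
  (2,4): δ = 99.53°  ·
  (2,5): δ = 46.32°  ✓
  (3,4): δ = 146.36°  ·
  (3,5): δ = 93.15°  ·
  (4,5): δ = 126.79°  ·
antipodal pairs: 6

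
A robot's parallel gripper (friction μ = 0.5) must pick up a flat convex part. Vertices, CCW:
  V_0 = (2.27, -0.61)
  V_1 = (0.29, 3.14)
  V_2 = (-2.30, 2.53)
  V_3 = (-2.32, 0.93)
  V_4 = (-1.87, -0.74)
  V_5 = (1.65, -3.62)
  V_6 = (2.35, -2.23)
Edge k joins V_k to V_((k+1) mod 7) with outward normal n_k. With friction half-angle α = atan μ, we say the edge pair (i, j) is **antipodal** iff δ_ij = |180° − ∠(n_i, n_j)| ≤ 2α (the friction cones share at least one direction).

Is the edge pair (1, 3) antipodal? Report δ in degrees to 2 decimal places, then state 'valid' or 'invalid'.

α = atan 0.5 = 26.57°;  2α = 53.13°
edge 1: e_1 = (-2.59, -0.61);  n_1 = (-0.2292, +0.9734)
edge 3: e_3 = (+0.45, -1.67);  n_3 = (-0.9656, -0.2602)
∠(n_1, n_3) = 91.83°
δ = |180° − 91.83°| = 88.17°
88.17° > 2α = 53.13°  →  invalid

δ = 88.17°, invalid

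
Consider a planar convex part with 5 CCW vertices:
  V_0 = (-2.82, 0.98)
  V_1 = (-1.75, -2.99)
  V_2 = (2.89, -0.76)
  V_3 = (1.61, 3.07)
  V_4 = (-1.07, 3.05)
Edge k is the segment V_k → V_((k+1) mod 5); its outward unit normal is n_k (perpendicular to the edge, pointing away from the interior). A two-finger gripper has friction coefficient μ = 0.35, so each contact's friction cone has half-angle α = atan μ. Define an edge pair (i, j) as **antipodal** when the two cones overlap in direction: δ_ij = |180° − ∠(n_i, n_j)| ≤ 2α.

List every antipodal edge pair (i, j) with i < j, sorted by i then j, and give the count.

α = atan 0.35 = 19.29°;  2α = 38.58°
n_0 = (-0.9655, -0.2602)
n_1 = (+0.4332, -0.9013)
n_2 = (+0.9484, +0.3170)
n_3 = (-0.0075, +1.0000)
n_4 = (-0.7637, +0.6456)
  (0,1): δ = 79.41°  ·
  (0,2): δ = 3.40°  ✓
  (0,3): δ = 75.34°  ·
  (0,4): δ = 124.70°  ·
  (1,2): δ = 97.19°  ·
  (1,3): δ = 25.24°  ✓
  (1,4): δ = 24.12°  ✓
  (2,3): δ = 108.05°  ·
  (2,4): δ = 58.69°  ·
  (3,4): δ = 130.64°  ·
antipodal pairs: 3

count = 3; pairs: (0,2), (1,3), (1,4)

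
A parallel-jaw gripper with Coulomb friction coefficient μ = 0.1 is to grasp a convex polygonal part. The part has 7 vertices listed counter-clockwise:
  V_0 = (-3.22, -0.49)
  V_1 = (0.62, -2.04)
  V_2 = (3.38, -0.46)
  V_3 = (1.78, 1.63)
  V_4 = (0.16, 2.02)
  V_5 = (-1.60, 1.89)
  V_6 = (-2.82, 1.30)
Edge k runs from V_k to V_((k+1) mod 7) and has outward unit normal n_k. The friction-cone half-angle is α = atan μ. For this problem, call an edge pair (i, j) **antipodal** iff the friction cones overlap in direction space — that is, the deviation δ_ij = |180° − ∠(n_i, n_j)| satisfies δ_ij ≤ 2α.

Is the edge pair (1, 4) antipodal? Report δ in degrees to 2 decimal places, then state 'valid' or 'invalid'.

α = atan 0.1 = 5.71°;  2α = 11.42°
edge 1: e_1 = (+2.76, +1.58);  n_1 = (+0.4968, -0.8679)
edge 4: e_4 = (-1.76, -0.13);  n_4 = (-0.0737, +0.9973)
∠(n_1, n_4) = 154.43°
δ = |180° − 154.43°| = 25.57°
25.57° > 2α = 11.42°  →  invalid

δ = 25.57°, invalid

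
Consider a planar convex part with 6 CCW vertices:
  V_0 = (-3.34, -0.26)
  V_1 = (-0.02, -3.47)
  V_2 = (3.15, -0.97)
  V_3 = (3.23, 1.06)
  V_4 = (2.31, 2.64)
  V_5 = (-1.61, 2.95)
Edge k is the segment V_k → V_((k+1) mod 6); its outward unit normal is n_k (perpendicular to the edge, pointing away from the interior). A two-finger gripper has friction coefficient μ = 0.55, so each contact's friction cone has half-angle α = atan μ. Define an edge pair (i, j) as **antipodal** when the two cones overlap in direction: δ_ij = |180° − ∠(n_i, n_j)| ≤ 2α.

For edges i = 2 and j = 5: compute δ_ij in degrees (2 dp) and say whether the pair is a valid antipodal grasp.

α = atan 0.55 = 28.81°;  2α = 57.62°
edge 2: e_2 = (+0.08, +2.03);  n_2 = (+0.9992, -0.0394)
edge 5: e_5 = (-1.73, -3.21);  n_5 = (-0.8803, +0.4744)
∠(n_2, n_5) = 153.93°
δ = |180° − 153.93°| = 26.07°
26.07° ≤ 2α = 57.62°  →  valid

δ = 26.07°, valid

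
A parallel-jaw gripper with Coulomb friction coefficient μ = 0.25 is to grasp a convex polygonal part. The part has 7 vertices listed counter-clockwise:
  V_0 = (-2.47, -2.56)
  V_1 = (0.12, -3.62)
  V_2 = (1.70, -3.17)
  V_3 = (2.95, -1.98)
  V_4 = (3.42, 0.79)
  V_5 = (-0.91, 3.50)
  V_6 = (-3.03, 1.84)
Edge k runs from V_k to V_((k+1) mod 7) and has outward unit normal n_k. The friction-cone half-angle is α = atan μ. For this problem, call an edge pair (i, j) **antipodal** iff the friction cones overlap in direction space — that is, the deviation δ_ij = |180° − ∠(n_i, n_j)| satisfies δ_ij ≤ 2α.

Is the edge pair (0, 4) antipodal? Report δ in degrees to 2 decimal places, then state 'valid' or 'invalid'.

α = atan 0.25 = 14.04°;  2α = 28.07°
edge 0: e_0 = (+2.59, -1.06);  n_0 = (-0.3788, -0.9255)
edge 4: e_4 = (-4.33, +2.71);  n_4 = (+0.5305, +0.8477)
∠(n_0, n_4) = 170.22°
δ = |180° − 170.22°| = 9.78°
9.78° ≤ 2α = 28.07°  →  valid

δ = 9.78°, valid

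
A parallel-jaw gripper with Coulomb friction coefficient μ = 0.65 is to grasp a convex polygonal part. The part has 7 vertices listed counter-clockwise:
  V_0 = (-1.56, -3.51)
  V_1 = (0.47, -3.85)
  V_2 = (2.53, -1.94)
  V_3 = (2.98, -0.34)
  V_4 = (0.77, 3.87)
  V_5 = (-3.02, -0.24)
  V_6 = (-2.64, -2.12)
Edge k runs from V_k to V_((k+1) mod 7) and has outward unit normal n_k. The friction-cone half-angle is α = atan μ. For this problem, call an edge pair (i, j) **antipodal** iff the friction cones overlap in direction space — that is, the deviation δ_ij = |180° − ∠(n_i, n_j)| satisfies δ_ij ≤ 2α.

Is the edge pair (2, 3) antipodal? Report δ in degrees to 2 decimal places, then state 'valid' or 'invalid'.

α = atan 0.65 = 33.02°;  2α = 66.05°
edge 2: e_2 = (+0.45, +1.60);  n_2 = (+0.9627, -0.2707)
edge 3: e_3 = (-2.21, +4.21);  n_3 = (+0.8854, +0.4648)
∠(n_2, n_3) = 43.41°
δ = |180° − 43.41°| = 136.59°
136.59° > 2α = 66.05°  →  invalid

δ = 136.59°, invalid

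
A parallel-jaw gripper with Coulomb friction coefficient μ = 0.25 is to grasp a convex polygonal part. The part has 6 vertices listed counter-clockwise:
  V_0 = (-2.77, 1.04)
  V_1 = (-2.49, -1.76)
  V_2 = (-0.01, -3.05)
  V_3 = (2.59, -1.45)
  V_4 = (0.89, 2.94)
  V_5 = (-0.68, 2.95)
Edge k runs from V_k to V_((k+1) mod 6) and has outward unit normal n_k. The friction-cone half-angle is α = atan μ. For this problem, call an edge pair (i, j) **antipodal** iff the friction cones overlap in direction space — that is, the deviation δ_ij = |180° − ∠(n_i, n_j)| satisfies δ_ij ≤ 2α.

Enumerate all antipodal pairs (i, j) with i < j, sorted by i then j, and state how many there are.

count = 3; pairs: (0,3), (1,4), (2,5)

α = atan 0.25 = 14.04°;  2α = 28.07°
n_0 = (-0.9950, -0.0995)
n_1 = (-0.4615, -0.8872)
n_2 = (+0.5241, -0.8517)
n_3 = (+0.9325, +0.3611)
n_4 = (+0.0064, +1.0000)
n_5 = (-0.6746, +0.7382)
  (0,1): δ = 123.19°  ·
  (0,2): δ = 64.10°  ·
  (0,3): δ = 15.46°  ✓
  (0,4): δ = 83.92°  ·
  (0,5): δ = 126.71°  ·
  (1,2): δ = 120.91°  ·
  (1,3): δ = 41.35°  ·
  (1,4): δ = 27.12°  ✓
  (1,5): δ = 69.91°  ·
  (2,3): δ = 100.44°  ·
  (2,4): δ = 31.97°  ·
  (2,5): δ = 10.82°  ✓
  (3,4): δ = 111.53°  ·
  (3,5): δ = 68.75°  ·
  (4,5): δ = 137.21°  ·
antipodal pairs: 3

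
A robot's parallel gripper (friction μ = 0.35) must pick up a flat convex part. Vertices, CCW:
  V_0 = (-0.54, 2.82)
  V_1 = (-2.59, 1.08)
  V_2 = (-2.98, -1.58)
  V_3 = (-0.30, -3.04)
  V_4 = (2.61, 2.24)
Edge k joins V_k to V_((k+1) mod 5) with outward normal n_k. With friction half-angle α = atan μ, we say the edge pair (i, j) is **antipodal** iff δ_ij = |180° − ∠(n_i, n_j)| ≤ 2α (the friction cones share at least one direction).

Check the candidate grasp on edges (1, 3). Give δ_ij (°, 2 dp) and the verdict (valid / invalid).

δ = 20.52°, valid

α = atan 0.35 = 19.29°;  2α = 38.58°
edge 1: e_1 = (-0.39, -2.66);  n_1 = (-0.9894, +0.1451)
edge 3: e_3 = (+2.91, +5.28);  n_3 = (+0.8758, -0.4827)
∠(n_1, n_3) = 159.48°
δ = |180° − 159.48°| = 20.52°
20.52° ≤ 2α = 38.58°  →  valid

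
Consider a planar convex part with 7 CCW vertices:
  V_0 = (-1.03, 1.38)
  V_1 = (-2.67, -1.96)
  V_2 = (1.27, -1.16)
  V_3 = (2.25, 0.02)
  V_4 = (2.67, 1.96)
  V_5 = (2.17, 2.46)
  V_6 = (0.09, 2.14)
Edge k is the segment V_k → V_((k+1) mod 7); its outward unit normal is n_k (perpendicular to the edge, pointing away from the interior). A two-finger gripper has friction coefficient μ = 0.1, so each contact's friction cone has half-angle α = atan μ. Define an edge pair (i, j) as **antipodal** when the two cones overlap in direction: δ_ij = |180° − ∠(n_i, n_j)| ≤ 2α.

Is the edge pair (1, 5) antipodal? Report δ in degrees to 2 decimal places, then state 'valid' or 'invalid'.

α = atan 0.1 = 5.71°;  2α = 11.42°
edge 1: e_1 = (+3.94, +0.80);  n_1 = (+0.1990, -0.9800)
edge 5: e_5 = (-2.08, -0.32);  n_5 = (-0.1521, +0.9884)
∠(n_1, n_5) = 177.27°
δ = |180° − 177.27°| = 2.73°
2.73° ≤ 2α = 11.42°  →  valid

δ = 2.73°, valid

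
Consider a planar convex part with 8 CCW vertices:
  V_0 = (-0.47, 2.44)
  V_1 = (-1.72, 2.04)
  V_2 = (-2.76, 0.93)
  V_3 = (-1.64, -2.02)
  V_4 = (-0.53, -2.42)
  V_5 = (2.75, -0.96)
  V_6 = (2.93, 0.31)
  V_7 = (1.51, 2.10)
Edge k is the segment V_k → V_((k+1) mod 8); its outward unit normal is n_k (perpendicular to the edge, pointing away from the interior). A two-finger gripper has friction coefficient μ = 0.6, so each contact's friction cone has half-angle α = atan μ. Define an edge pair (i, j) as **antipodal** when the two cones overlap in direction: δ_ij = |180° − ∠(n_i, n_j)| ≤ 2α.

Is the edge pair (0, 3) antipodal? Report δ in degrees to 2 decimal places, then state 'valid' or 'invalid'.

δ = 37.56°, valid

α = atan 0.6 = 30.96°;  2α = 61.93°
edge 0: e_0 = (-1.25, -0.40);  n_0 = (-0.3048, +0.9524)
edge 3: e_3 = (+1.11, -0.40);  n_3 = (-0.3390, -0.9408)
∠(n_0, n_3) = 142.44°
δ = |180° − 142.44°| = 37.56°
37.56° ≤ 2α = 61.93°  →  valid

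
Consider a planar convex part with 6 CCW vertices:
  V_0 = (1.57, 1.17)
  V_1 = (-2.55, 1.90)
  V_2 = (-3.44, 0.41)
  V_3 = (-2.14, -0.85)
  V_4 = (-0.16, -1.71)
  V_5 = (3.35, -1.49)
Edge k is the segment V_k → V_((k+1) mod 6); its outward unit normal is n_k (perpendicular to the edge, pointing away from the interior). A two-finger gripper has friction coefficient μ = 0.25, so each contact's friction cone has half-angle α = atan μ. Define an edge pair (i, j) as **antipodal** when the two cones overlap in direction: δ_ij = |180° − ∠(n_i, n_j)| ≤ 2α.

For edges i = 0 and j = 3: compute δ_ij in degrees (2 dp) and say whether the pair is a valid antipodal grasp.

δ = 13.43°, valid

α = atan 0.25 = 14.04°;  2α = 28.07°
edge 0: e_0 = (-4.12, +0.73);  n_0 = (+0.1745, +0.9847)
edge 3: e_3 = (+1.98, -0.86);  n_3 = (-0.3984, -0.9172)
∠(n_0, n_3) = 166.57°
δ = |180° − 166.57°| = 13.43°
13.43° ≤ 2α = 28.07°  →  valid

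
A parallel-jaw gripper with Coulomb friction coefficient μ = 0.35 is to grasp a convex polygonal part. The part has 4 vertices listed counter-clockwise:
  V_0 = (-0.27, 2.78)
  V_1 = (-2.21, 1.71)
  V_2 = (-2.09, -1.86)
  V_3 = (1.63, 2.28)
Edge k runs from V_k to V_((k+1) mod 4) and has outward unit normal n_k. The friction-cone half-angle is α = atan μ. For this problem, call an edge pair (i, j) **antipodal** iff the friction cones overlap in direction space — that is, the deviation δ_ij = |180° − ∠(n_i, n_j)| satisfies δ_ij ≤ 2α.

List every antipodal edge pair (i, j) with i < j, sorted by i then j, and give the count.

count = 1; pairs: (0,2)

α = atan 0.35 = 19.29°;  2α = 38.58°
n_0 = (-0.4830, +0.8756)
n_1 = (-0.9994, -0.0336)
n_2 = (+0.7438, -0.6684)
n_3 = (+0.2545, +0.9671)
  (0,1): δ = 116.95°  ·
  (0,2): δ = 19.18°  ✓
  (0,3): δ = 136.38°  ·
  (1,2): δ = 43.87°  ·
  (1,3): δ = 73.33°  ·
  (2,3): δ = 62.80°  ·
antipodal pairs: 1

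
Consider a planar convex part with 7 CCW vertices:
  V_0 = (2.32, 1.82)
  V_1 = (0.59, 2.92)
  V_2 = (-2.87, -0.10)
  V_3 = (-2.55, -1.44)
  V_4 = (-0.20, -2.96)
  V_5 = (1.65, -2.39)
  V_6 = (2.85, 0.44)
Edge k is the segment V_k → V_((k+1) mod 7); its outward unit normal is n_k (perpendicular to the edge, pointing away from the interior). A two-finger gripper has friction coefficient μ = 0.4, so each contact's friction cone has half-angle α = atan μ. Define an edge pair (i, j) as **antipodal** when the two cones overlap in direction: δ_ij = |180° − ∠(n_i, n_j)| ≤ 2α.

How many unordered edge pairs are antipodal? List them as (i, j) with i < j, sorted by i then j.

α = atan 0.4 = 21.80°;  2α = 43.60°
n_0 = (+0.5366, +0.8439)
n_1 = (-0.6576, +0.7534)
n_2 = (-0.9727, -0.2323)
n_3 = (-0.5431, -0.8397)
n_4 = (+0.2944, -0.9557)
n_5 = (+0.9207, -0.3904)
n_6 = (+0.9335, +0.3585)
  (0,1): δ = 106.43°  ·
  (0,2): δ = 44.12°  ·
  (0,3): δ = 0.45°  ✓
  (0,4): δ = 49.57°  ·
  (0,5): δ = 99.47°  ·
  (0,6): δ = 143.46°  ·
  (1,2): δ = 117.68°  ·
  (1,3): δ = 74.01°  ·
  (1,4): δ = 23.99°  ✓
  (1,5): δ = 25.91°  ✓
  (1,6): δ = 69.89°  ·
  (2,3): δ = 136.33°  ·
  (2,4): δ = 86.31°  ·
  (2,5): δ = 36.41°  ✓
  (2,6): δ = 7.58°  ✓
  (3,4): δ = 129.98°  ·
  (3,5): δ = 80.08°  ·
  (3,6): δ = 36.10°  ✓
  (4,5): δ = 130.10°  ·
  (4,6): δ = 86.11°  ·
  (5,6): δ = 136.01°  ·
antipodal pairs: 6

count = 6; pairs: (0,3), (1,4), (1,5), (2,5), (2,6), (3,6)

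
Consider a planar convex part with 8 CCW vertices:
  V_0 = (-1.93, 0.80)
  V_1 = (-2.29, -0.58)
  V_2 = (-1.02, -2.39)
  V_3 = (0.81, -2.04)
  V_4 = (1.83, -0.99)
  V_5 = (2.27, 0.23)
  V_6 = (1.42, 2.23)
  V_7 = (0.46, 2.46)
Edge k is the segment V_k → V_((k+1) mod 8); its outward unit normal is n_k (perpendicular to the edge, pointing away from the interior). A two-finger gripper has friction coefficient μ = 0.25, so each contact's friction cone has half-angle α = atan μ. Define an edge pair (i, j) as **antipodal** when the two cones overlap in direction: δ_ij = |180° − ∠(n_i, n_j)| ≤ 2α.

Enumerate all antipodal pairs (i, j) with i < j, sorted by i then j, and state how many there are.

α = atan 0.25 = 14.04°;  2α = 28.07°
n_0 = (-0.9676, +0.2524)
n_1 = (-0.8186, -0.5744)
n_2 = (+0.1879, -0.9822)
n_3 = (+0.7173, -0.6968)
n_4 = (+0.9407, -0.3393)
n_5 = (+0.9203, +0.3911)
n_6 = (+0.2330, +0.9725)
n_7 = (-0.5705, +0.8213)
  (0,1): δ = 130.32°  ·
  (0,2): δ = 64.55°  ·
  (0,3): δ = 29.55°  ·
  (0,4): δ = 5.21°  ✓
  (0,5): δ = 37.65°  ·
  (0,6): δ = 91.15°  ·
  (0,7): δ = 139.40°  ·
  (1,2): δ = 114.23°  ·
  (1,3): δ = 79.23°  ·
  (1,4): δ = 54.89°  ·
  (1,5): δ = 12.03°  ✓
  (1,6): δ = 41.47°  ·
  (1,7): δ = 89.73°  ·
  (2,3): δ = 145.00°  ·
  (2,4): δ = 120.66°  ·
  (2,5): δ = 77.80°  ·
  (2,6): δ = 24.30°  ✓
  (2,7): δ = 23.95°  ✓
  (3,4): δ = 155.66°  ·
  (3,5): δ = 112.80°  ·
  (3,6): δ = 59.30°  ·
  (3,7): δ = 11.05°  ✓
  (4,5): δ = 137.14°  ·
  (4,6): δ = 83.64°  ·
  (4,7): δ = 35.39°  ·
  (5,6): δ = 126.50°  ·
  (5,7): δ = 78.24°  ·
  (6,7): δ = 131.74°  ·
antipodal pairs: 5

count = 5; pairs: (0,4), (1,5), (2,6), (2,7), (3,7)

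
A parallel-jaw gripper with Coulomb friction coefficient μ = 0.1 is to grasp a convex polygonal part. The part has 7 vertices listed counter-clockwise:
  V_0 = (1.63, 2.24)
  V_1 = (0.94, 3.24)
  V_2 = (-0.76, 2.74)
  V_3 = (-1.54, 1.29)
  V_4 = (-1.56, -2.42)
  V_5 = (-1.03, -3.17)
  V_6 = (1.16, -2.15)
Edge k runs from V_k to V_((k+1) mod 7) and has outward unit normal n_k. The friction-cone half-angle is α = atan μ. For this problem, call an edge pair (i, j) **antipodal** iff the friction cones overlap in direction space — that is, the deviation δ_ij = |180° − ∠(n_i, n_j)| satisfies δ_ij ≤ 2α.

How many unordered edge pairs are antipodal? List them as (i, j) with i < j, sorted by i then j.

α = atan 0.1 = 5.71°;  2α = 11.42°
n_0 = (+0.8231, +0.5679)
n_1 = (-0.2822, +0.9594)
n_2 = (-0.8807, +0.4737)
n_3 = (-1.0000, +0.0054)
n_4 = (-0.8167, -0.5771)
n_5 = (+0.4222, -0.9065)
n_6 = (+0.9943, -0.1065)
  (0,1): δ = 108.22°  ·
  (0,2): δ = 62.88°  ·
  (0,3): δ = 34.91°  ·
  (0,4): δ = 0.64°  ✓
  (0,5): δ = 80.37°  ·
  (0,6): δ = 139.28°  ·
  (1,2): δ = 134.67°  ·
  (1,3): δ = 106.70°  ·
  (1,4): δ = 71.14°  ·
  (1,5): δ = 8.58°  ✓
  (1,6): δ = 67.50°  ·
  (2,3): δ = 152.03°  ·
  (2,4): δ = 116.48°  ·
  (2,5): δ = 36.75°  ·
  (2,6): δ = 22.17°  ·
  (3,4): δ = 144.44°  ·
  (3,5): δ = 64.72°  ·
  (3,6): δ = 5.80°  ✓
  (4,5): δ = 100.27°  ·
  (4,6): δ = 41.36°  ·
  (5,6): δ = 121.08°  ·
antipodal pairs: 3

count = 3; pairs: (0,4), (1,5), (3,6)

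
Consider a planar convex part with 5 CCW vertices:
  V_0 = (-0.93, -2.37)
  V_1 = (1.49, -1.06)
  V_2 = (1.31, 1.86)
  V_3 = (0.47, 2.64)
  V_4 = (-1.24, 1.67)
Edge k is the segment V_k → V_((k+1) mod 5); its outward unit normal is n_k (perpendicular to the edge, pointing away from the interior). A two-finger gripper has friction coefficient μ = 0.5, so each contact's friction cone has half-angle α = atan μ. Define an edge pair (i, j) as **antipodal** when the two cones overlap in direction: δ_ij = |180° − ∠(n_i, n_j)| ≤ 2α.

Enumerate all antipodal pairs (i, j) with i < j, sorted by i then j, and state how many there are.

count = 3; pairs: (0,3), (1,4), (2,4)

α = atan 0.5 = 26.57°;  2α = 53.13°
n_0 = (+0.4760, -0.8794)
n_1 = (+0.9981, +0.0615)
n_2 = (+0.6805, +0.7328)
n_3 = (-0.4934, +0.8698)
n_4 = (-0.9971, -0.0765)
  (0,1): δ = 114.90°  ·
  (0,2): δ = 71.31°  ·
  (0,3): δ = 1.14°  ✓
  (0,4): δ = 65.96°  ·
  (1,2): δ = 136.41°  ·
  (1,3): δ = 63.96°  ·
  (1,4): δ = 0.86°  ✓
  (2,3): δ = 107.56°  ·
  (2,4): δ = 42.73°  ✓
  (3,4): δ = 115.18°  ·
antipodal pairs: 3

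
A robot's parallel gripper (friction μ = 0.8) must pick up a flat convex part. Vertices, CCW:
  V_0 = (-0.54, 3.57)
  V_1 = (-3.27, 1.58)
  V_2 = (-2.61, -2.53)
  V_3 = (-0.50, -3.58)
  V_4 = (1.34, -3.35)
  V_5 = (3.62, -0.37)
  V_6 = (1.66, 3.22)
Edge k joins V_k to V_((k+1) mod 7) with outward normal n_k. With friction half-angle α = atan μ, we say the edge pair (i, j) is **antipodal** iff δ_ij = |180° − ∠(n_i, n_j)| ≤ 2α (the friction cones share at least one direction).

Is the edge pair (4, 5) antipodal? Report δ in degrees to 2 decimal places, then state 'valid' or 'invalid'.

δ = 113.95°, invalid

α = atan 0.8 = 38.66°;  2α = 77.32°
edge 4: e_4 = (+2.28, +2.98);  n_4 = (+0.7942, -0.6076)
edge 5: e_5 = (-1.96, +3.59);  n_5 = (+0.8777, +0.4792)
∠(n_4, n_5) = 66.05°
δ = |180° − 66.05°| = 113.95°
113.95° > 2α = 77.32°  →  invalid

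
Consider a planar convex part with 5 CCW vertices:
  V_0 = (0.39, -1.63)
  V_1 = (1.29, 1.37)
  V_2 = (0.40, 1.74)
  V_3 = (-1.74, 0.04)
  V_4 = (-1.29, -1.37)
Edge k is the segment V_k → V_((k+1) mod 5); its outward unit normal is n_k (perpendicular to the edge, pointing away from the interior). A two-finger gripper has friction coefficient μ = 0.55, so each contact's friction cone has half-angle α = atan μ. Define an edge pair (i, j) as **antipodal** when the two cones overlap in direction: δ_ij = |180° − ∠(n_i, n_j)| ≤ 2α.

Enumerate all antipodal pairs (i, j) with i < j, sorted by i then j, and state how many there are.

count = 5; pairs: (0,2), (0,3), (1,3), (1,4), (2,4)

α = atan 0.55 = 28.81°;  2α = 57.62°
n_0 = (+0.9578, -0.2873)
n_1 = (+0.3839, +0.9234)
n_2 = (-0.6220, +0.7830)
n_3 = (-0.9527, -0.3040)
n_4 = (-0.1529, -0.9882)
  (0,1): δ = 95.87°  ·
  (0,2): δ = 34.84°  ✓
  (0,3): δ = 34.40°  ✓
  (0,4): δ = 97.90°  ·
  (1,2): δ = 118.96°  ·
  (1,3): δ = 49.73°  ✓
  (1,4): δ = 13.78°  ✓
  (2,3): δ = 110.76°  ·
  (2,4): δ = 47.26°  ✓
  (3,4): δ = 116.50°  ·
antipodal pairs: 5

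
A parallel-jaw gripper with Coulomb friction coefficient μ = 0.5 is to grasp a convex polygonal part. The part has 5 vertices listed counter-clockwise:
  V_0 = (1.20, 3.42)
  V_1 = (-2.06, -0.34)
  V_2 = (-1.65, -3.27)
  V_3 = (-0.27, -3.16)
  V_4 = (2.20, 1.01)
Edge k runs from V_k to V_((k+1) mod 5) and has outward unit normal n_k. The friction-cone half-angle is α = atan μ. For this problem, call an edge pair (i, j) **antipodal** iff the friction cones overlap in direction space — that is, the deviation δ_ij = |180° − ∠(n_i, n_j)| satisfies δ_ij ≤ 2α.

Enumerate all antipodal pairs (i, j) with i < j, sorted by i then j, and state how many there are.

count = 4; pairs: (0,2), (0,3), (1,3), (1,4)

α = atan 0.5 = 26.57°;  2α = 53.13°
n_0 = (-0.7556, +0.6551)
n_1 = (-0.9904, -0.1386)
n_2 = (+0.0795, -0.9968)
n_3 = (+0.8604, -0.5096)
n_4 = (+0.9236, +0.3833)
  (0,1): δ = 131.11°  ·
  (0,2): δ = 44.52°  ✓
  (0,3): δ = 10.29°  ✓
  (0,4): δ = 63.46°  ·
  (1,2): δ = 93.41°  ·
  (1,3): δ = 38.61°  ✓
  (1,4): δ = 14.57°  ✓
  (2,3): δ = 125.20°  ·
  (2,4): δ = 72.02°  ·
  (3,4): δ = 126.83°  ·
antipodal pairs: 4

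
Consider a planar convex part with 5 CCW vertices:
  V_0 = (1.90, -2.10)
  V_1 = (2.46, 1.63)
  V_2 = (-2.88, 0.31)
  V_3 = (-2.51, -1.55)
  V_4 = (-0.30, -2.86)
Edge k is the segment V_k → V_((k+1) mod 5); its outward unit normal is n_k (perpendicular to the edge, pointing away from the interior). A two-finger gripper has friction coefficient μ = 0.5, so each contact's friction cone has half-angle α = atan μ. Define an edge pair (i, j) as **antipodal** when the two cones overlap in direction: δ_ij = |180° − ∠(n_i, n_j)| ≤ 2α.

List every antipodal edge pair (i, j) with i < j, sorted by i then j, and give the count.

count = 3; pairs: (0,2), (1,3), (1,4)

α = atan 0.5 = 26.57°;  2α = 53.13°
n_0 = (+0.9889, -0.1485)
n_1 = (-0.2400, +0.9708)
n_2 = (-0.9808, -0.1951)
n_3 = (-0.5099, -0.8602)
n_4 = (+0.3265, -0.9452)
  (0,1): δ = 67.58°  ·
  (0,2): δ = 19.79°  ✓
  (0,3): δ = 67.88°  ·
  (0,4): δ = 117.60°  ·
  (1,2): δ = 92.63°  ·
  (1,3): δ = 44.54°  ✓
  (1,4): δ = 5.17°  ✓
  (2,3): δ = 131.91°  ·
  (2,4): δ = 82.19°  ·
  (3,4): δ = 130.28°  ·
antipodal pairs: 3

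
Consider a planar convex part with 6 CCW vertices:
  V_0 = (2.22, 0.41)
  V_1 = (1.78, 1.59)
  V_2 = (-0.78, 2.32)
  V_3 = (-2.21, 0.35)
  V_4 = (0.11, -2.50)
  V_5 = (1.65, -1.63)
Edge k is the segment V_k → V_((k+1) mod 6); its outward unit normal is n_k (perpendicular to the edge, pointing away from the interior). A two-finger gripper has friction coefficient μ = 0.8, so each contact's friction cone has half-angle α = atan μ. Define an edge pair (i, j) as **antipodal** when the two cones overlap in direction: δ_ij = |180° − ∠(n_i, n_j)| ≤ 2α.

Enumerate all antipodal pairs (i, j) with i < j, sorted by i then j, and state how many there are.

α = atan 0.8 = 38.66°;  2α = 77.32°
n_0 = (+0.9370, +0.3494)
n_1 = (+0.2742, +0.9617)
n_2 = (-0.8093, +0.5874)
n_3 = (-0.7755, -0.6313)
n_4 = (+0.4919, -0.8707)
n_5 = (+0.9631, -0.2691)
  (0,1): δ = 126.37°  ·
  (0,2): δ = 56.43°  ✓
  (0,3): δ = 18.70°  ✓
  (0,4): δ = 99.01°  ·
  (0,5): δ = 143.94°  ·
  (1,2): δ = 110.06°  ·
  (1,3): δ = 34.94°  ✓
  (1,4): δ = 45.38°  ✓
  (1,5): δ = 90.30°  ·
  (2,3): δ = 104.88°  ·
  (2,4): δ = 24.56°  ✓
  (2,5): δ = 20.36°  ✓
  (3,4): δ = 99.68°  ·
  (3,5): δ = 54.76°  ✓
  (4,5): δ = 135.07°  ·
antipodal pairs: 7

count = 7; pairs: (0,2), (0,3), (1,3), (1,4), (2,4), (2,5), (3,5)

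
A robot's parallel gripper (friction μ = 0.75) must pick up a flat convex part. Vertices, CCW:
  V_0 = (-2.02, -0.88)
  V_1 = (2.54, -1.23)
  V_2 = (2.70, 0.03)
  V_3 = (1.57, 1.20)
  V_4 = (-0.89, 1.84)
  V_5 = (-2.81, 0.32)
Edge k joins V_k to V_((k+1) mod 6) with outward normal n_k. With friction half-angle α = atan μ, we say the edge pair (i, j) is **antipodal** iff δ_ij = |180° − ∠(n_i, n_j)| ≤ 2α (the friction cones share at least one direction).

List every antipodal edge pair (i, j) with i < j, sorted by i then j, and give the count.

count = 7; pairs: (0,2), (0,3), (0,4), (1,4), (1,5), (2,5), (3,5)

α = atan 0.75 = 36.87°;  2α = 73.74°
n_0 = (-0.0765, -0.9971)
n_1 = (+0.9920, -0.1260)
n_2 = (+0.7193, +0.6947)
n_3 = (+0.2518, +0.9678)
n_4 = (-0.6207, +0.7840)
n_5 = (-0.8352, -0.5499)
  (0,1): δ = 92.85°  ·
  (0,2): δ = 41.61°  ✓
  (0,3): δ = 10.19°  ✓
  (0,4): δ = 42.76°  ✓
  (0,5): δ = 127.75°  ·
  (1,2): δ = 128.76°  ·
  (1,3): δ = 97.35°  ·
  (1,4): δ = 44.40°  ✓
  (1,5): δ = 40.60°  ✓
  (2,3): δ = 148.59°  ·
  (2,4): δ = 95.64°  ·
  (2,5): δ = 10.65°  ✓
  (3,4): δ = 127.05°  ·
  (3,5): δ = 42.06°  ✓
  (4,5): δ = 95.01°  ·
antipodal pairs: 7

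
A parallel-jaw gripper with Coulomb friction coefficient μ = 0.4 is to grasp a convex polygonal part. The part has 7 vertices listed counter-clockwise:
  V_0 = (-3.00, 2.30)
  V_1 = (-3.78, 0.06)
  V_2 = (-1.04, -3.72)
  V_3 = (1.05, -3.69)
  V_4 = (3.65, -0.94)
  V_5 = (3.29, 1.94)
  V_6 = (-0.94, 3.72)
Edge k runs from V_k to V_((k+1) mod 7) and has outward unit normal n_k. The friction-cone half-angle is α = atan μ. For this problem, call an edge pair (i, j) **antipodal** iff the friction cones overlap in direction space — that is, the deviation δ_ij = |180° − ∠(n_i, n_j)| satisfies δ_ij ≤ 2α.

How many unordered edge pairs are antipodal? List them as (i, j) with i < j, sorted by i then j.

count = 7; pairs: (0,3), (0,4), (1,4), (1,5), (2,5), (2,6), (3,6)

α = atan 0.4 = 21.80°;  2α = 43.60°
n_0 = (-0.9444, +0.3288)
n_1 = (-0.8097, -0.5869)
n_2 = (+0.0144, -0.9999)
n_3 = (+0.7266, -0.6870)
n_4 = (+0.9923, +0.1240)
n_5 = (+0.3879, +0.9217)
n_6 = (-0.5675, +0.8233)
  (0,1): δ = 124.86°  ·
  (0,2): δ = 69.98°  ·
  (0,3): δ = 24.20°  ✓
  (0,4): δ = 26.32°  ✓
  (0,5): δ = 86.38°  ·
  (0,6): δ = 143.78°  ·
  (1,2): δ = 125.11°  ·
  (1,3): δ = 79.33°  ·
  (1,4): δ = 28.81°  ✓
  (1,5): δ = 31.24°  ✓
  (1,6): δ = 88.64°  ·
  (2,3): δ = 134.22°  ·
  (2,4): δ = 83.70°  ·
  (2,5): δ = 23.64°  ✓
  (2,6): δ = 33.76°  ✓
  (3,4): δ = 129.48°  ·
  (3,5): δ = 69.43°  ·
  (3,6): δ = 12.03°  ✓
  (4,5): δ = 119.95°  ·
  (4,6): δ = 62.55°  ·
  (5,6): δ = 122.60°  ·
antipodal pairs: 7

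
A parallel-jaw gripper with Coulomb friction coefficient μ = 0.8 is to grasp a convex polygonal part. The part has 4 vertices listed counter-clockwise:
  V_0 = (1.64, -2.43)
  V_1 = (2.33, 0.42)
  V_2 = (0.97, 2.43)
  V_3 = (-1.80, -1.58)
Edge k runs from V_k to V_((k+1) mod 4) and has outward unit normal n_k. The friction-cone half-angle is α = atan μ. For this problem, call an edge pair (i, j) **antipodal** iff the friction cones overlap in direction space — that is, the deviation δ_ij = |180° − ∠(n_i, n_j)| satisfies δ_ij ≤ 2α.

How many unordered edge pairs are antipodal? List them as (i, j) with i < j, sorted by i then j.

α = atan 0.8 = 38.66°;  2α = 77.32°
n_0 = (+0.9719, -0.2353)
n_1 = (+0.8282, +0.5604)
n_2 = (-0.8228, +0.5684)
n_3 = (-0.2399, -0.9708)
  (0,1): δ = 132.31°  ·
  (0,2): δ = 21.03°  ✓
  (0,3): δ = 89.73°  ·
  (1,2): δ = 68.72°  ✓
  (1,3): δ = 42.04°  ✓
  (2,3): δ = 69.24°  ✓
antipodal pairs: 4

count = 4; pairs: (0,2), (1,2), (1,3), (2,3)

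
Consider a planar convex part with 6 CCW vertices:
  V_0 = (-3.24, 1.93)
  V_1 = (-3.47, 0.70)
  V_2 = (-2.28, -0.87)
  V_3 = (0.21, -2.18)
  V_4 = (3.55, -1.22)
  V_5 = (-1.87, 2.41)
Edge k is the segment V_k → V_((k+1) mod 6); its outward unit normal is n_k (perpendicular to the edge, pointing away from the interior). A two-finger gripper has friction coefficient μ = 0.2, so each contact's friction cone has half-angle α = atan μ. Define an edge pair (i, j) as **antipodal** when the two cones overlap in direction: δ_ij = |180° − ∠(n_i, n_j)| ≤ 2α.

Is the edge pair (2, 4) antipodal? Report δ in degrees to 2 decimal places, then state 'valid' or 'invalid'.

δ = 6.06°, valid

α = atan 0.2 = 11.31°;  2α = 22.62°
edge 2: e_2 = (+2.49, -1.31);  n_2 = (-0.4656, -0.8850)
edge 4: e_4 = (-5.42, +3.63);  n_4 = (+0.5565, +0.8309)
∠(n_2, n_4) = 173.94°
δ = |180° − 173.94°| = 6.06°
6.06° ≤ 2α = 22.62°  →  valid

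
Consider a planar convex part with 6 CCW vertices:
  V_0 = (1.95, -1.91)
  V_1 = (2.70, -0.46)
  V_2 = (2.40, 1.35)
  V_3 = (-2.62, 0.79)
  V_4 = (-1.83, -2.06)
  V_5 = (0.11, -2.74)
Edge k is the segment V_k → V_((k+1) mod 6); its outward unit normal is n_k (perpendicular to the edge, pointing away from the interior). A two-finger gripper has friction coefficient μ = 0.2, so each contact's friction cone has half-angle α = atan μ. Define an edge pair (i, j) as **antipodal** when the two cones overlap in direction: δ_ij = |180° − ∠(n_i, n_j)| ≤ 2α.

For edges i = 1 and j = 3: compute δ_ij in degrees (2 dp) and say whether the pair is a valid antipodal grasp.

δ = 6.08°, valid

α = atan 0.2 = 11.31°;  2α = 22.62°
edge 1: e_1 = (-0.30, +1.81);  n_1 = (+0.9865, +0.1635)
edge 3: e_3 = (+0.79, -2.85);  n_3 = (-0.9637, -0.2671)
∠(n_1, n_3) = 173.92°
δ = |180° − 173.92°| = 6.08°
6.08° ≤ 2α = 22.62°  →  valid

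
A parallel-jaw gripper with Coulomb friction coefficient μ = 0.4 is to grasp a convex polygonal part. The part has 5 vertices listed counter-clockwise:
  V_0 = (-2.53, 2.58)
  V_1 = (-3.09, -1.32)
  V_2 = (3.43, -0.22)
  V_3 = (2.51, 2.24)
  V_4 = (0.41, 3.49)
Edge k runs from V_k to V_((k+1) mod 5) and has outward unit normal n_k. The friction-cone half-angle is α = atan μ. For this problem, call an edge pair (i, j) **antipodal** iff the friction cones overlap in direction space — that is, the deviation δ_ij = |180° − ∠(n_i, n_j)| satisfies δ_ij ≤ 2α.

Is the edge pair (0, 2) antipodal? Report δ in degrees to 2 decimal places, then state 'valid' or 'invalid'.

δ = 28.68°, valid

α = atan 0.4 = 21.80°;  2α = 43.60°
edge 0: e_0 = (-0.56, -3.90);  n_0 = (-0.9898, +0.1421)
edge 2: e_2 = (-0.92, +2.46);  n_2 = (+0.9366, +0.3503)
∠(n_0, n_2) = 151.32°
δ = |180° − 151.32°| = 28.68°
28.68° ≤ 2α = 43.60°  →  valid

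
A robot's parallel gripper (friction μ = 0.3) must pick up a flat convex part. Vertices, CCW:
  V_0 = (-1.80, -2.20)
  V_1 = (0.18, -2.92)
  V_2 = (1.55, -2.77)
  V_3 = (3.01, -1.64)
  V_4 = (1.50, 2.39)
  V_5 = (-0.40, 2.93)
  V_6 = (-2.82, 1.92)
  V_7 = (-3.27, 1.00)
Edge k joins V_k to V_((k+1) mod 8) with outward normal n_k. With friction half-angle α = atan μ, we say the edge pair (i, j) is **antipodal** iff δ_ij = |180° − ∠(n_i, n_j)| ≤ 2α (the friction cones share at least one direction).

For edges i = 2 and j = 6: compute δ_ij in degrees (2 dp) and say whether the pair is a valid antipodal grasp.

δ = 26.20°, valid

α = atan 0.3 = 16.70°;  2α = 33.40°
edge 2: e_2 = (+1.46, +1.13);  n_2 = (+0.6121, -0.7908)
edge 6: e_6 = (-0.45, -0.92);  n_6 = (-0.8983, +0.4394)
∠(n_2, n_6) = 153.80°
δ = |180° − 153.80°| = 26.20°
26.20° ≤ 2α = 33.40°  →  valid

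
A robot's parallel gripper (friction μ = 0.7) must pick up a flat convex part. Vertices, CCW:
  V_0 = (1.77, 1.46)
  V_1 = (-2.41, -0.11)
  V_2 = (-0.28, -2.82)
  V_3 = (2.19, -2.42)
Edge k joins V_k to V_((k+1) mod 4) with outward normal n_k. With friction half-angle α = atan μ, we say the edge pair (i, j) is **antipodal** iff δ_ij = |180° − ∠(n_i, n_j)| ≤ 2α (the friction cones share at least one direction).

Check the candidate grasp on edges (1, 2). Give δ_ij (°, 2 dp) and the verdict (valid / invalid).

δ = 118.97°, invalid

α = atan 0.7 = 34.99°;  2α = 69.98°
edge 1: e_1 = (+2.13, -2.71);  n_1 = (-0.7862, -0.6179)
edge 2: e_2 = (+2.47, +0.40);  n_2 = (+0.1599, -0.9871)
∠(n_1, n_2) = 61.03°
δ = |180° − 61.03°| = 118.97°
118.97° > 2α = 69.98°  →  invalid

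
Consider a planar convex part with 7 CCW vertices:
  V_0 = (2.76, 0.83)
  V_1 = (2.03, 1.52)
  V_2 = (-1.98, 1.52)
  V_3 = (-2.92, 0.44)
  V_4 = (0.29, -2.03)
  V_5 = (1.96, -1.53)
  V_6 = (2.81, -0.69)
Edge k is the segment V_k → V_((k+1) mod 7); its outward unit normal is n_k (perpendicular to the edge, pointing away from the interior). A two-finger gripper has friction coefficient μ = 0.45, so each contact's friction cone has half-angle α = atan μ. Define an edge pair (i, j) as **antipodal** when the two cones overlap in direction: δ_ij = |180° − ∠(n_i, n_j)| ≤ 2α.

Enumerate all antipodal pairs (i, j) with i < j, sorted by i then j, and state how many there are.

count = 7; pairs: (0,3), (1,3), (1,4), (1,5), (2,4), (2,5), (2,6)

α = atan 0.45 = 24.23°;  2α = 48.46°
n_0 = (+0.6869, +0.7267)
n_1 = (+0.0000, +1.0000)
n_2 = (-0.7543, +0.6565)
n_3 = (-0.6098, -0.7925)
n_4 = (+0.2868, -0.9580)
n_5 = (+0.7029, -0.7113)
n_6 = (+0.9995, +0.0329)
  (0,1): δ = 136.61°  ·
  (0,2): δ = 87.65°  ·
  (0,3): δ = 5.81°  ✓
  (0,4): δ = 60.05°  ·
  (0,5): δ = 88.05°  ·
  (0,6): δ = 135.27°  ·
  (1,2): δ = 131.04°  ·
  (1,3): δ = 37.58°  ✓
  (1,4): δ = 16.67°  ✓
  (1,5): δ = 44.66°  ✓
  (1,6): δ = 91.88°  ·
  (2,3): δ = 86.54°  ·
  (2,4): δ = 32.30°  ✓
  (2,5): δ = 4.30°  ✓
  (2,6): δ = 42.92°  ✓
  (3,4): δ = 125.76°  ·
  (3,5): δ = 97.76°  ·
  (3,6): δ = 50.54°  ·
  (4,5): δ = 152.01°  ·
  (4,6): δ = 104.78°  ·
  (5,6): δ = 132.78°  ·
antipodal pairs: 7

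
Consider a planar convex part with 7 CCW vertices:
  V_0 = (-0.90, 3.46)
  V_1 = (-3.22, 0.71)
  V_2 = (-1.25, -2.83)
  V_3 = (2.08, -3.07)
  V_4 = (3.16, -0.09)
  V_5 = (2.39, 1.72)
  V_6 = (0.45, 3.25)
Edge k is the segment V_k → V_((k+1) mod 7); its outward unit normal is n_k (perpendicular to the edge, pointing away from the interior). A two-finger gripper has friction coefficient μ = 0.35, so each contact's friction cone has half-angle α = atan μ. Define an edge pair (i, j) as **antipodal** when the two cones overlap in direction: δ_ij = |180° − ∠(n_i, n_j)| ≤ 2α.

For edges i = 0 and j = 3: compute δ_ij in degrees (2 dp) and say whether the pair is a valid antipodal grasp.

α = atan 0.35 = 19.29°;  2α = 38.58°
edge 0: e_0 = (-2.32, -2.75);  n_0 = (-0.7643, +0.6448)
edge 3: e_3 = (+1.08, +2.98);  n_3 = (+0.9402, -0.3407)
∠(n_0, n_3) = 159.77°
δ = |180° − 159.77°| = 20.23°
20.23° ≤ 2α = 38.58°  →  valid

δ = 20.23°, valid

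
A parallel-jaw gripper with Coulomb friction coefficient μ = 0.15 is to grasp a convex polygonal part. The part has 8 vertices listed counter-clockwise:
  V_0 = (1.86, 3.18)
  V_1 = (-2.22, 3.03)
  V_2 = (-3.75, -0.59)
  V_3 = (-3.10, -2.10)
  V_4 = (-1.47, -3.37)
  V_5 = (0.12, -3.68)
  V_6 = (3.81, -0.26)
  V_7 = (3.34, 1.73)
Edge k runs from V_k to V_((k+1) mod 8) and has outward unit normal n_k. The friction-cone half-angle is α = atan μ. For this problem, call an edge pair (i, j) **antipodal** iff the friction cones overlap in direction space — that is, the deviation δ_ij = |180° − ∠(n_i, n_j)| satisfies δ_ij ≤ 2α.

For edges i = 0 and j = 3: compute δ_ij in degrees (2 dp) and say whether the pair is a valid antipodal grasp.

δ = 40.03°, invalid

α = atan 0.15 = 8.53°;  2α = 17.06°
edge 0: e_0 = (-4.08, -0.15);  n_0 = (-0.0367, +0.9993)
edge 3: e_3 = (+1.63, -1.27);  n_3 = (-0.6146, -0.7888)
∠(n_0, n_3) = 139.97°
δ = |180° − 139.97°| = 40.03°
40.03° > 2α = 17.06°  →  invalid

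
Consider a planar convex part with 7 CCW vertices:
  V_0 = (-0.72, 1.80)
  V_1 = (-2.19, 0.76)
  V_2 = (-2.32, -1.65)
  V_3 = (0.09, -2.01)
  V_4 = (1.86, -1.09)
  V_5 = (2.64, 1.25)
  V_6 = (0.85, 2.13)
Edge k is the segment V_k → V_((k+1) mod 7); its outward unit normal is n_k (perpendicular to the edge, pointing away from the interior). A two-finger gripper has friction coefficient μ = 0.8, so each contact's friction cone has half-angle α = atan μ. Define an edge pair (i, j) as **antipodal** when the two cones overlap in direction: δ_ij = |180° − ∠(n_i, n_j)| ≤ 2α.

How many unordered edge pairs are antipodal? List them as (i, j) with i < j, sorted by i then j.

count = 11; pairs: (0,2), (0,3), (0,4), (1,3), (1,4), (1,5), (2,5), (2,6), (3,5), (3,6), (4,6)

α = atan 0.8 = 38.66°;  2α = 77.32°
n_0 = (-0.5776, +0.8164)
n_1 = (-0.9985, +0.0539)
n_2 = (-0.1477, -0.9890)
n_3 = (+0.4612, -0.8873)
n_4 = (+0.9487, -0.3162)
n_5 = (+0.4412, +0.8974)
n_6 = (-0.2057, +0.9786)
  (0,1): δ = 128.37°  ·
  (0,2): δ = 43.77°  ✓
  (0,3): δ = 7.81°  ✓
  (0,4): δ = 36.29°  ✓
  (0,5): δ = 118.54°  ·
  (0,6): δ = 156.59°  ·
  (1,2): δ = 95.41°  ·
  (1,3): δ = 59.45°  ✓
  (1,4): δ = 15.35°  ✓
  (1,5): δ = 66.91°  ✓
  (1,6): δ = 104.96°  ·
  (2,3): δ = 144.04°  ·
  (2,4): δ = 99.94°  ·
  (2,5): δ = 17.68°  ✓
  (2,6): δ = 20.37°  ✓
  (3,4): δ = 135.90°  ·
  (3,5): δ = 53.64°  ✓
  (3,6): δ = 15.59°  ✓
  (4,5): δ = 97.74°  ·
  (4,6): δ = 59.69°  ✓
  (5,6): δ = 141.95°  ·
antipodal pairs: 11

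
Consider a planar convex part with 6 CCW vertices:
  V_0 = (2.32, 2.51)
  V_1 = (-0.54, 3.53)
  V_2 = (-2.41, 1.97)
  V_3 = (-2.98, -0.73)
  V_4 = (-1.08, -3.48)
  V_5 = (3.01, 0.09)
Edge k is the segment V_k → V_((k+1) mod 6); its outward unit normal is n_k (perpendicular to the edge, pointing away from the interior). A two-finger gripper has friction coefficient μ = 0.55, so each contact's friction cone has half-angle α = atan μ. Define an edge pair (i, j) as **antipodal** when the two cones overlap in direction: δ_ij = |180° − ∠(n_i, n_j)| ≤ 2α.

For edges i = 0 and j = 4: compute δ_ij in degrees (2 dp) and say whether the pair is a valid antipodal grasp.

α = atan 0.55 = 28.81°;  2α = 57.62°
edge 0: e_0 = (-2.86, +1.02);  n_0 = (+0.3359, +0.9419)
edge 4: e_4 = (+4.09, +3.57);  n_4 = (+0.6576, -0.7534)
∠(n_0, n_4) = 119.26°
δ = |180° − 119.26°| = 60.74°
60.74° > 2α = 57.62°  →  invalid

δ = 60.74°, invalid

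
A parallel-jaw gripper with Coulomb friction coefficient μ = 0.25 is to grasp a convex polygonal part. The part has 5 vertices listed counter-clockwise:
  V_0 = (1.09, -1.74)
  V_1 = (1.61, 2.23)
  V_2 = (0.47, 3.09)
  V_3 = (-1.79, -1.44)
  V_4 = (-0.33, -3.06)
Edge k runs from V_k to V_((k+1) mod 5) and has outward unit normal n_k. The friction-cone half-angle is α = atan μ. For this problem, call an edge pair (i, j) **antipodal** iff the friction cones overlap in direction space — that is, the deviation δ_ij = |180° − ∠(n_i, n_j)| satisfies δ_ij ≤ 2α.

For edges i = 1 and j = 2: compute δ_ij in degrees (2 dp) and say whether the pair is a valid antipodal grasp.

α = atan 0.25 = 14.04°;  2α = 28.07°
edge 1: e_1 = (-1.14, +0.86);  n_1 = (+0.6022, +0.7983)
edge 2: e_2 = (-2.26, -4.53);  n_2 = (-0.8948, +0.4464)
∠(n_1, n_2) = 100.52°
δ = |180° − 100.52°| = 79.48°
79.48° > 2α = 28.07°  →  invalid

δ = 79.48°, invalid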